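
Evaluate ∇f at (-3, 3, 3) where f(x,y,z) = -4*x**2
(24, 0, 0)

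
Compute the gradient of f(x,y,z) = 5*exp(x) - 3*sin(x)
(5*exp(x) - 3*cos(x), 0, 0)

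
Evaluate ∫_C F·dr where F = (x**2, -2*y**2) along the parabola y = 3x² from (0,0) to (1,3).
-53/3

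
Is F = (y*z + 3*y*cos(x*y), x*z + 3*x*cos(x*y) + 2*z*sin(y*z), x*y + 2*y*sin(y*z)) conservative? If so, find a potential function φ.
Yes, F is conservative. φ = x*y*z + 3*sin(x*y) - 2*cos(y*z)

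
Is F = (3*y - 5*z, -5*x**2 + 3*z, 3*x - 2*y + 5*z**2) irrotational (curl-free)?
No, ∇×F = (-5, -8, -10*x - 3)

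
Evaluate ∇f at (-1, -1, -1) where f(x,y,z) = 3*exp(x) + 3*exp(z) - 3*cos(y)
(3*exp(-1), -3*sin(1), 3*exp(-1))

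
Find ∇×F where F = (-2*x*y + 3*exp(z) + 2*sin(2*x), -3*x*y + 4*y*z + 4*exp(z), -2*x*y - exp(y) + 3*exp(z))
(-2*x - 4*y - exp(y) - 4*exp(z), 2*y + 3*exp(z), 2*x - 3*y)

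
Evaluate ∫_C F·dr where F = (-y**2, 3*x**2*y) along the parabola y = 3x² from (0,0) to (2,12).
2592/5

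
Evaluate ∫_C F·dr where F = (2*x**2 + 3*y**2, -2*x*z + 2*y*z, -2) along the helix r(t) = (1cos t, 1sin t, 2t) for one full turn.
2*pi*(-2*pi - 5)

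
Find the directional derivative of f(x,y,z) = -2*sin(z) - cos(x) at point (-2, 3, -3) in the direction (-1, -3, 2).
sqrt(14)*(sin(2) - 4*cos(3))/14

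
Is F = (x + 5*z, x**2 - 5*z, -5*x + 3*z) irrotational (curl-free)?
No, ∇×F = (5, 10, 2*x)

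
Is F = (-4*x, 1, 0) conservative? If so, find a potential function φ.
Yes, F is conservative. φ = -2*x**2 + y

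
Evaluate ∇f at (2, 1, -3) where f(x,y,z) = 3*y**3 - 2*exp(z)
(0, 9, -2*exp(-3))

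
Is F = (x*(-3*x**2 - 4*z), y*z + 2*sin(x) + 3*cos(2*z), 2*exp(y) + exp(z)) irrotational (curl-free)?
No, ∇×F = (-y + 2*exp(y) + 6*sin(2*z), -4*x, 2*cos(x))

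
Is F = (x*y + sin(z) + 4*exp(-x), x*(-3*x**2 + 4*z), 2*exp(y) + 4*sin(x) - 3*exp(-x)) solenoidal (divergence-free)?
No, ∇·F = y - 4*exp(-x)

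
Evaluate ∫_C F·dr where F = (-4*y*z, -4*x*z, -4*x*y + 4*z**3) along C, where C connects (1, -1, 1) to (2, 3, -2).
59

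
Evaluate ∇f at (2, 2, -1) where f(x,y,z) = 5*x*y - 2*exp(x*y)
(10 - 4*exp(4), 10 - 4*exp(4), 0)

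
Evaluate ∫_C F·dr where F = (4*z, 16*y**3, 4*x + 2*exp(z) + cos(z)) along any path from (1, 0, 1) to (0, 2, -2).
-2*E - sin(2) - sin(1) + 2*exp(-2) + 60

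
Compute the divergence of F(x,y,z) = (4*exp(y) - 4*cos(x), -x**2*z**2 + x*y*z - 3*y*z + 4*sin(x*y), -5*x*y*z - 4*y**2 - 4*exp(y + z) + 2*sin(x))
-5*x*y + x*z + 4*x*cos(x*y) - 3*z - 4*exp(y + z) + 4*sin(x)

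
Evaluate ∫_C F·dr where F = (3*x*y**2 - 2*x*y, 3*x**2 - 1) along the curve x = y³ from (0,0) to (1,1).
-17/56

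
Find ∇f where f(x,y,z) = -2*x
(-2, 0, 0)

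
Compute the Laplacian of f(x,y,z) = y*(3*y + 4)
6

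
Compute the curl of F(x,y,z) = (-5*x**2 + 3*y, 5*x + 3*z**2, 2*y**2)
(4*y - 6*z, 0, 2)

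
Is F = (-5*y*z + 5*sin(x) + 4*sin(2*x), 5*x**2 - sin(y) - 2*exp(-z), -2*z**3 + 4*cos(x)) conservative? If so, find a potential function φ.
No, ∇×F = (-2*exp(-z), -5*y + 4*sin(x), 10*x + 5*z) ≠ 0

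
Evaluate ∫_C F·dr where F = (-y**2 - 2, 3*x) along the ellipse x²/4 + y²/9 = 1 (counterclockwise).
18*pi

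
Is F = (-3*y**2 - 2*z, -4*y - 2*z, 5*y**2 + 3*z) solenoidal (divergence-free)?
No, ∇·F = -1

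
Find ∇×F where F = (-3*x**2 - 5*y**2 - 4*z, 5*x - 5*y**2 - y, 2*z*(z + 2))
(0, -4, 10*y + 5)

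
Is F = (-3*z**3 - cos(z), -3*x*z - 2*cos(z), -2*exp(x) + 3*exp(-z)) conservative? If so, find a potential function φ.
No, ∇×F = (3*x - 2*sin(z), -9*z**2 + 2*exp(x) + sin(z), -3*z) ≠ 0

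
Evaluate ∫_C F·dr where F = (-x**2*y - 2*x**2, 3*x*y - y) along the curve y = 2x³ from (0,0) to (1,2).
15/7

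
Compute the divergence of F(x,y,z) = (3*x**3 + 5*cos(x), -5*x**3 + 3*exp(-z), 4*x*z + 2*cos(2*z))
9*x**2 + 4*x - 5*sin(x) - 4*sin(2*z)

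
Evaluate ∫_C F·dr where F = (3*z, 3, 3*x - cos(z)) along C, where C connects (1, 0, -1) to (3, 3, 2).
-sin(2) - sin(1) + 30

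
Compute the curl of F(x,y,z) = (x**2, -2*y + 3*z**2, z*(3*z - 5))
(-6*z, 0, 0)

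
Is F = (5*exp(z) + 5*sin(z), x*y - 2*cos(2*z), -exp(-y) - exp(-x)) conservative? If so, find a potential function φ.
No, ∇×F = (-4*sin(2*z) + exp(-y), 5*exp(z) + 5*cos(z) - exp(-x), y) ≠ 0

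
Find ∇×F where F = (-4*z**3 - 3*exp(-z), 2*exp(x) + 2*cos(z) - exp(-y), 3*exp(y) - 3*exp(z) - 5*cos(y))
(3*exp(y) + 5*sin(y) + 2*sin(z), -12*z**2 + 3*exp(-z), 2*exp(x))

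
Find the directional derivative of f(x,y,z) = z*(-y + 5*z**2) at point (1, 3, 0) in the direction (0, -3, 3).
-3*sqrt(2)/2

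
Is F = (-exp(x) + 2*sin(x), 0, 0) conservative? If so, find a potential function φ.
Yes, F is conservative. φ = -exp(x) - 2*cos(x)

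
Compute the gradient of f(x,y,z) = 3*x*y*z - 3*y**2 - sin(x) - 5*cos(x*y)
(3*y*z + 5*y*sin(x*y) - cos(x), 3*x*z + 5*x*sin(x*y) - 6*y, 3*x*y)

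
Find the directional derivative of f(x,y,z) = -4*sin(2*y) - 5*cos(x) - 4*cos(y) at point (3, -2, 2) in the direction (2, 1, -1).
sqrt(6)*(-2*sin(2) + 5*sin(3) - 4*cos(4))/3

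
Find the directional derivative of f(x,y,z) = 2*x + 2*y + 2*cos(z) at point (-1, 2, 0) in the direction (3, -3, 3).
0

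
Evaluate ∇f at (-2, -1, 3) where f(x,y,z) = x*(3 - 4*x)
(19, 0, 0)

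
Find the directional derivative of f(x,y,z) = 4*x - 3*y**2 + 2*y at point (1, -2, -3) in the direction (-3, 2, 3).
8*sqrt(22)/11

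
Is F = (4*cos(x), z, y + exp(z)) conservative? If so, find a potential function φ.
Yes, F is conservative. φ = y*z + exp(z) + 4*sin(x)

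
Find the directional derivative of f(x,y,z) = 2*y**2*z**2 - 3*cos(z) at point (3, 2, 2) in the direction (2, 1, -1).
-sqrt(6)*sin(2)/2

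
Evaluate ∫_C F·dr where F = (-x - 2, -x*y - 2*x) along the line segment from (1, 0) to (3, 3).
-61/2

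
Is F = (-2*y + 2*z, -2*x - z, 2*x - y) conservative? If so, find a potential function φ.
Yes, F is conservative. φ = -2*x*y + 2*x*z - y*z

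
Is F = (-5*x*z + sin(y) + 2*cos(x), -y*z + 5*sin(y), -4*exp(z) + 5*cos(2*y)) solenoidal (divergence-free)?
No, ∇·F = -6*z - 4*exp(z) - 2*sin(x) + 5*cos(y)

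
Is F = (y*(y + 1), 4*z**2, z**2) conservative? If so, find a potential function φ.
No, ∇×F = (-8*z, 0, -2*y - 1) ≠ 0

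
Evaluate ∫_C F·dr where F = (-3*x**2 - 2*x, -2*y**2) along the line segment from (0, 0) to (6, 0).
-252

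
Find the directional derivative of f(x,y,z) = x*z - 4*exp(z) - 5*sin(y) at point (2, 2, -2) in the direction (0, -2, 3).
2*sqrt(13)*(5*exp(2)*cos(2) - 6 + 3*exp(2))*exp(-2)/13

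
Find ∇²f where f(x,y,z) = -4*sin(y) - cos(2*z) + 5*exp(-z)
4*sin(y) + 4*cos(2*z) + 5*exp(-z)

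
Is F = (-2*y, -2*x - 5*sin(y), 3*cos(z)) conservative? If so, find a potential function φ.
Yes, F is conservative. φ = -2*x*y + 3*sin(z) + 5*cos(y)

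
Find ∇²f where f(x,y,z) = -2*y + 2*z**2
4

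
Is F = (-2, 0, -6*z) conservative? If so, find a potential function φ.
Yes, F is conservative. φ = -2*x - 3*z**2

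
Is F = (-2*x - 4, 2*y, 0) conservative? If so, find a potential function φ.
Yes, F is conservative. φ = -x**2 - 4*x + y**2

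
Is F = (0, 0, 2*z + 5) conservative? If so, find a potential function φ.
Yes, F is conservative. φ = z*(z + 5)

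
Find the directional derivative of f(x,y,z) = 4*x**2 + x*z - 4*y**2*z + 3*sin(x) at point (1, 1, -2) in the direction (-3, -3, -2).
-3*sqrt(22)*(3*cos(1) + 20)/22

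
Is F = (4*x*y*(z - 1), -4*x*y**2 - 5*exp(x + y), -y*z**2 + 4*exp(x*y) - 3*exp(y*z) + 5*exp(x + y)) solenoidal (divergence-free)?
No, ∇·F = -8*x*y + 2*y*z - 3*y*exp(y*z) - 4*y - 5*exp(x + y)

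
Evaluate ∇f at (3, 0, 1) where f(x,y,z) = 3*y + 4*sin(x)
(4*cos(3), 3, 0)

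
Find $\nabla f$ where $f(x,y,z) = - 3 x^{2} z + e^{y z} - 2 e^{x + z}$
(-6*x*z - 2*exp(x + z), z*exp(y*z), -3*x**2 + y*exp(y*z) - 2*exp(x + z))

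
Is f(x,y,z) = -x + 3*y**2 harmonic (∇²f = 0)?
No, ∇²f = 6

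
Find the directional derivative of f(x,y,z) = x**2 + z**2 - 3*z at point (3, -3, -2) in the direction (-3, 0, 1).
-5*sqrt(10)/2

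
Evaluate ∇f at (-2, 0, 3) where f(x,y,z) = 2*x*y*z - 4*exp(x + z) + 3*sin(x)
(-4*E + 3*cos(2), -12, -4*E)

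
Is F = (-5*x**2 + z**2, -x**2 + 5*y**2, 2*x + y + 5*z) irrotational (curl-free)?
No, ∇×F = (1, 2*z - 2, -2*x)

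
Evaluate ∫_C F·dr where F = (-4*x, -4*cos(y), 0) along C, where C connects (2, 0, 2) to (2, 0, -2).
0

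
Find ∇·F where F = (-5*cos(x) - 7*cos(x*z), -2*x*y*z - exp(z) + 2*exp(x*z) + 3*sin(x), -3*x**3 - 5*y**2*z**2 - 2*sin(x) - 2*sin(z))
-2*x*z - 10*y**2*z + 7*z*sin(x*z) + 5*sin(x) - 2*cos(z)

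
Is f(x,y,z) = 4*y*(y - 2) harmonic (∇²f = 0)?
No, ∇²f = 8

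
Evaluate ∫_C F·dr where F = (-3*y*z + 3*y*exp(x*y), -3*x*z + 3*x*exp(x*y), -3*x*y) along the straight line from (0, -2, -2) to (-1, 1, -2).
-9 + 3*exp(-1)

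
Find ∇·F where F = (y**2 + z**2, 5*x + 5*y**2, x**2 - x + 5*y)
10*y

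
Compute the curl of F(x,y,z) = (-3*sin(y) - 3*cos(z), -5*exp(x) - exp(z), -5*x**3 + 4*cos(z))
(exp(z), 15*x**2 + 3*sin(z), -5*exp(x) + 3*cos(y))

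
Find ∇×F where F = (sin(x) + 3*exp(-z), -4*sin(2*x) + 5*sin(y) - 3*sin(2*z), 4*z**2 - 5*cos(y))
(5*sin(y) + 6*cos(2*z), -3*exp(-z), -8*cos(2*x))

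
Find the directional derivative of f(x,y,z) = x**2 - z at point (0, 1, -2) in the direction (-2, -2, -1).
1/3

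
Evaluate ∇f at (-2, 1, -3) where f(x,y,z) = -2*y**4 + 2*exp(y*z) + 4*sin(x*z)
(-12*cos(6), -8 - 6*exp(-3), -8*cos(6) + 2*exp(-3))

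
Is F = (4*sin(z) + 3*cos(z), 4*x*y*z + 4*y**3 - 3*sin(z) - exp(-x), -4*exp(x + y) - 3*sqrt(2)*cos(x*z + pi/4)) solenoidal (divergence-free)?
No, ∇·F = 4*x*z + 3*sqrt(2)*x*sin(x*z + pi/4) + 12*y**2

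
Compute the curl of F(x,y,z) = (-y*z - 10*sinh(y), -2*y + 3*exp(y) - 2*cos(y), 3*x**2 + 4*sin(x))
(0, -6*x - y - 4*cos(x), z + 10*cosh(y))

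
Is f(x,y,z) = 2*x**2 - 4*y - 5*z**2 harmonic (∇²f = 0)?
No, ∇²f = -6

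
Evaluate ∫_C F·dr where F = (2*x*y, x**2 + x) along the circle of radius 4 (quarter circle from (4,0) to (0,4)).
4*pi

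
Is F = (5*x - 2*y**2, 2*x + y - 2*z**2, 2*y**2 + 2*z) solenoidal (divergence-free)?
No, ∇·F = 8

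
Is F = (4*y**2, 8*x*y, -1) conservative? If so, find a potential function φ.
Yes, F is conservative. φ = 4*x*y**2 - z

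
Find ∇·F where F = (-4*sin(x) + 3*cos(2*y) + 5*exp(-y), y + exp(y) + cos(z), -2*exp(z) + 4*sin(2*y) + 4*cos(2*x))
exp(y) - 2*exp(z) - 4*cos(x) + 1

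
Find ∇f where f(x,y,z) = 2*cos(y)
(0, -2*sin(y), 0)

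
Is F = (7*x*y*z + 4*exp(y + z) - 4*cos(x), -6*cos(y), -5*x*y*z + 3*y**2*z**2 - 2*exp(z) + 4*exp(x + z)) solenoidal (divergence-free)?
No, ∇·F = -5*x*y + 6*y**2*z + 7*y*z - 2*exp(z) + 4*exp(x + z) + 4*sin(x) + 6*sin(y)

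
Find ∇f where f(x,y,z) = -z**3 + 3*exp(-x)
(-3*exp(-x), 0, -3*z**2)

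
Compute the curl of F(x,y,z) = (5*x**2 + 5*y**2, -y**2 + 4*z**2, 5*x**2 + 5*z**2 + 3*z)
(-8*z, -10*x, -10*y)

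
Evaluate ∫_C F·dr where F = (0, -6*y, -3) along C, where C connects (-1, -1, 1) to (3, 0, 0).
6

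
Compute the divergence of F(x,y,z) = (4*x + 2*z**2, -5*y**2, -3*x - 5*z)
-10*y - 1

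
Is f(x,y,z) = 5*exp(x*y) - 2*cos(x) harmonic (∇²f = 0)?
No, ∇²f = 5*x**2*exp(x*y) + 5*y**2*exp(x*y) + 2*cos(x)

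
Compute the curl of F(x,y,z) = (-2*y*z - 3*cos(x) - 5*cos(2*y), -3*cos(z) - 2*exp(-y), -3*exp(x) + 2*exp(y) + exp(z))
(2*exp(y) - 3*sin(z), -2*y + 3*exp(x), 2*z - 10*sin(2*y))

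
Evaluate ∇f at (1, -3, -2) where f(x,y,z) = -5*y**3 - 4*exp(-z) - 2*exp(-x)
(2*exp(-1), -135, 4*exp(2))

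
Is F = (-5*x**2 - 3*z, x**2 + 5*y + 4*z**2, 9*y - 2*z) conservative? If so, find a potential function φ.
No, ∇×F = (9 - 8*z, -3, 2*x) ≠ 0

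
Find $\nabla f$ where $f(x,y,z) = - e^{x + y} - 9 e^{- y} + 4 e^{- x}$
((-exp(2*x + y) - 4)*exp(-x), (9 - exp(x + 2*y))*exp(-y), 0)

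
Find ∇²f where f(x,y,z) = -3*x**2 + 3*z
-6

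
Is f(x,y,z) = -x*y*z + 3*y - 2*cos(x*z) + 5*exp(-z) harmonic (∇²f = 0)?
No, ∇²f = (2*(x**2 + z**2)*exp(z)*cos(x*z) + 5)*exp(-z)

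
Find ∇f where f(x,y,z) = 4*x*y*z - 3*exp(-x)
(4*y*z + 3*exp(-x), 4*x*z, 4*x*y)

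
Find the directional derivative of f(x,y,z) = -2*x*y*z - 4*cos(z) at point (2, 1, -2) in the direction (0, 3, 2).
8*sqrt(13)*(2 - sin(2))/13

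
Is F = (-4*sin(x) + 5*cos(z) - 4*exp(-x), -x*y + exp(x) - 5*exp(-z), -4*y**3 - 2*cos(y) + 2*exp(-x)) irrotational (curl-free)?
No, ∇×F = (-12*y**2 + 2*sin(y) - 5*exp(-z), -5*sin(z) + 2*exp(-x), -y + exp(x))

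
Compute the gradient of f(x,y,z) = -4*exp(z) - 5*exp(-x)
(5*exp(-x), 0, -4*exp(z))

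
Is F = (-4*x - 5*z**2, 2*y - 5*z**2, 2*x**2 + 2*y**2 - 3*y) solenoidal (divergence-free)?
No, ∇·F = -2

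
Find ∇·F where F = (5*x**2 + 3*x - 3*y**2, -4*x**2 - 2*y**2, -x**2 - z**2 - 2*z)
10*x - 4*y - 2*z + 1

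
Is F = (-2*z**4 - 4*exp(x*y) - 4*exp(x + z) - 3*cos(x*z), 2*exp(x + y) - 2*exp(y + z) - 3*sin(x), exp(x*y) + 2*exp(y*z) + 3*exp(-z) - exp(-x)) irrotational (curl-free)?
No, ∇×F = (x*exp(x*y) + 2*z*exp(y*z) + 2*exp(y + z), 3*x*sin(x*z) - y*exp(x*y) - 8*z**3 - 4*exp(x + z) - exp(-x), 4*x*exp(x*y) + 2*exp(x + y) - 3*cos(x))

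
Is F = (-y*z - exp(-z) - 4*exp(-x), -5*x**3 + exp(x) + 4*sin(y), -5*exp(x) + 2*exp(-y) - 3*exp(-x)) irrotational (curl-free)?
No, ∇×F = (-2*exp(-y), -y + 5*exp(x) + exp(-z) - 3*exp(-x), -15*x**2 + z + exp(x))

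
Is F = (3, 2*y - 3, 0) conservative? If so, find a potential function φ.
Yes, F is conservative. φ = 3*x + y**2 - 3*y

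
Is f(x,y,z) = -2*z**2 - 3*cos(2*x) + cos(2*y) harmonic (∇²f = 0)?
No, ∇²f = 12*cos(2*x) - 4*cos(2*y) - 4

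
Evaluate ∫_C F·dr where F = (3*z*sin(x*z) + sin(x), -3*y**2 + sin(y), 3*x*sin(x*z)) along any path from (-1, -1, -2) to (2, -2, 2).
cos(2) + 2*cos(1) - 3*cos(4) + 7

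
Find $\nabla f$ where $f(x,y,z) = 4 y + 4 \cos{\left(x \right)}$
(-4*sin(x), 4, 0)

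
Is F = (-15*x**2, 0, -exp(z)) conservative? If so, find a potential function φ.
Yes, F is conservative. φ = -5*x**3 - exp(z)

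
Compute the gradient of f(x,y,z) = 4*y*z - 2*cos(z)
(0, 4*z, 4*y + 2*sin(z))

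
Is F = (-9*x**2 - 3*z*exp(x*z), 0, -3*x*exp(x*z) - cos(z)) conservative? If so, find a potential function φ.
Yes, F is conservative. φ = -3*x**3 - 3*exp(x*z) - sin(z)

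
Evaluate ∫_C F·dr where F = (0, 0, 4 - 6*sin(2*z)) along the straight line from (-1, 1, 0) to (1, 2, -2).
-11 + 3*cos(4)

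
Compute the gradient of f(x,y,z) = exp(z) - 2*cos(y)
(0, 2*sin(y), exp(z))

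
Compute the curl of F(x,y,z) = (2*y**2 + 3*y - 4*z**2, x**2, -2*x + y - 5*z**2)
(1, 2 - 8*z, 2*x - 4*y - 3)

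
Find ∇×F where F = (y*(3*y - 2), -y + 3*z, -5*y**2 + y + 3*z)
(-10*y - 2, 0, 2 - 6*y)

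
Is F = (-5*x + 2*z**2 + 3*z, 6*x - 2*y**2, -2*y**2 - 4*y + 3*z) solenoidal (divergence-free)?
No, ∇·F = -4*y - 2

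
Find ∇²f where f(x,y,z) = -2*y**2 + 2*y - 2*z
-4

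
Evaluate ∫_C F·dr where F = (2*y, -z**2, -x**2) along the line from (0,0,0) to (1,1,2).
-1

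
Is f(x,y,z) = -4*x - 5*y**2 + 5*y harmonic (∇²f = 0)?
No, ∇²f = -10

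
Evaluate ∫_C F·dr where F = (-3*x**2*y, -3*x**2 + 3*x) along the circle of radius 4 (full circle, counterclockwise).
240*pi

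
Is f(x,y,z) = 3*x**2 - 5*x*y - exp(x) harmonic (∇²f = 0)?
No, ∇²f = 6 - exp(x)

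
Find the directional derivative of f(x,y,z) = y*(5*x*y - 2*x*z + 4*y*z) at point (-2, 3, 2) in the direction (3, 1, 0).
19*sqrt(10)/2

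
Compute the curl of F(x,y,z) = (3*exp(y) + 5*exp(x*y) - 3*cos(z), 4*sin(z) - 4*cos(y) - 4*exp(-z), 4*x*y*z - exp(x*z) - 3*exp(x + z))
(4*x*z - 4*cos(z) - 4*exp(-z), -4*y*z + z*exp(x*z) + 3*exp(x + z) + 3*sin(z), -5*x*exp(x*y) - 3*exp(y))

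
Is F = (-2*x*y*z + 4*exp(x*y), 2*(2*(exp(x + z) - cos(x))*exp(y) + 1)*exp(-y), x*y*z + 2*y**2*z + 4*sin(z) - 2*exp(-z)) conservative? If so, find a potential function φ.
No, ∇×F = (x*z + 4*y*z - 4*exp(x + z), y*(-2*x - z), 2*x*z - 4*x*exp(x*y) + 4*exp(x + z) + 4*sin(x)) ≠ 0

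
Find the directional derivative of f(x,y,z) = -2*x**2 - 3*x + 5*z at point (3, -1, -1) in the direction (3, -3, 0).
-15*sqrt(2)/2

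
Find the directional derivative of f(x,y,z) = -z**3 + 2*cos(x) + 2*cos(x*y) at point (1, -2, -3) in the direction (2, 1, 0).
-2*sqrt(5)*(2*sin(1) + 3*sin(2))/5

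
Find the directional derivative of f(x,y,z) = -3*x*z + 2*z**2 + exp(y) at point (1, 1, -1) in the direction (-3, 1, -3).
sqrt(19)*(E + 12)/19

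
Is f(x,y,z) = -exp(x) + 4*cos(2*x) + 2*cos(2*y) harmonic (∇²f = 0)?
No, ∇²f = -exp(x) - 16*cos(2*x) - 8*cos(2*y)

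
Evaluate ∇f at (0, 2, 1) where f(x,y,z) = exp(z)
(0, 0, E)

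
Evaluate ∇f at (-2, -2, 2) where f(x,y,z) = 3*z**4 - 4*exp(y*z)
(0, -8*exp(-4), 8*exp(-4) + 96)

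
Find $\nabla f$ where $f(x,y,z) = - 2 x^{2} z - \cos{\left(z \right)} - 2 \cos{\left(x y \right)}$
(-4*x*z + 2*y*sin(x*y), 2*x*sin(x*y), -2*x**2 + sin(z))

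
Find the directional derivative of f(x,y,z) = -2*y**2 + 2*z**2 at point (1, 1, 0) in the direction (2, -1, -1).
2*sqrt(6)/3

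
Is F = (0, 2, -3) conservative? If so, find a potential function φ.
Yes, F is conservative. φ = 2*y - 3*z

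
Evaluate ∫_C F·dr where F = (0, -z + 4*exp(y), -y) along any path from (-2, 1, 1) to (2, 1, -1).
2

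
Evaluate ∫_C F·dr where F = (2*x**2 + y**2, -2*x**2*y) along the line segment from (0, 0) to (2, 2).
0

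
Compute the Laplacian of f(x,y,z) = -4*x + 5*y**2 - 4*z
10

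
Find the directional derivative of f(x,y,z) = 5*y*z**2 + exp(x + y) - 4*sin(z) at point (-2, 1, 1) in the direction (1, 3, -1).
sqrt(11)*(4 + 4*E*cos(1) + 5*E)*exp(-1)/11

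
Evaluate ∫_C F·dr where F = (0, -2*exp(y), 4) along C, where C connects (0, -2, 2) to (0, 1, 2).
2*(1 - exp(3))*exp(-2)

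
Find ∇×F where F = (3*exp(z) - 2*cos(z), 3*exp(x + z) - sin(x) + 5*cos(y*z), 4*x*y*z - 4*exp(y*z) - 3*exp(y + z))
(4*x*z + 5*y*sin(y*z) - 4*z*exp(y*z) - 3*exp(x + z) - 3*exp(y + z), -4*y*z + 3*exp(z) + 2*sin(z), 3*exp(x + z) - cos(x))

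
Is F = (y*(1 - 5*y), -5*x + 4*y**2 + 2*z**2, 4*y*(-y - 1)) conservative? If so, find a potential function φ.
No, ∇×F = (-8*y - 4*z - 4, 0, 10*y - 6) ≠ 0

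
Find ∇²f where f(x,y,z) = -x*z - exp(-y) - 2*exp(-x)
-exp(-y) - 2*exp(-x)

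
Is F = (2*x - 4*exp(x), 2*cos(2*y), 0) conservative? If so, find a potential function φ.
Yes, F is conservative. φ = x**2 - 4*exp(x) + sin(2*y)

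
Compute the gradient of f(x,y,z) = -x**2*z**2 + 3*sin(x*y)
(-2*x*z**2 + 3*y*cos(x*y), 3*x*cos(x*y), -2*x**2*z)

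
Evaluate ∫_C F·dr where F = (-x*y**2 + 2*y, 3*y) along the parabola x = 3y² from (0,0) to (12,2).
-154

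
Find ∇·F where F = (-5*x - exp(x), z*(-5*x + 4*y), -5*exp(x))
4*z - exp(x) - 5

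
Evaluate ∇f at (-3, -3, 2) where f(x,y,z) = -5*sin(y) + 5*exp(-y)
(0, -5*exp(3) - 5*cos(3), 0)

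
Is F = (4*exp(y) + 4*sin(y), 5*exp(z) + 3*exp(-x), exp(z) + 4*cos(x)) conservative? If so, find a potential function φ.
No, ∇×F = (-5*exp(z), 4*sin(x), -4*exp(y) - 4*cos(y) - 3*exp(-x)) ≠ 0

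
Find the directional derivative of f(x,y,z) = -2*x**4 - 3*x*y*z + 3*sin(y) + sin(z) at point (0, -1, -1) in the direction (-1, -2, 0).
3*sqrt(5)*(1 - 2*cos(1))/5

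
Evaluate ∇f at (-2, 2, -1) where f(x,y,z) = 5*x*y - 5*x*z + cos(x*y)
(2*sin(4) + 15, -10 - 2*sin(4), 10)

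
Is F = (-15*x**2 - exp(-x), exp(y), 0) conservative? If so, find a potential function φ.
Yes, F is conservative. φ = -5*x**3 + exp(y) + exp(-x)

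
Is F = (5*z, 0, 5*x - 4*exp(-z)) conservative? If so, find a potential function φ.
Yes, F is conservative. φ = 5*x*z + 4*exp(-z)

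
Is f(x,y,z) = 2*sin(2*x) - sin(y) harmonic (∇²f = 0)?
No, ∇²f = -8*sin(2*x) + sin(y)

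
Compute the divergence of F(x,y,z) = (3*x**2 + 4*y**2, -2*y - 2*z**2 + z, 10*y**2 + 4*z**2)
6*x + 8*z - 2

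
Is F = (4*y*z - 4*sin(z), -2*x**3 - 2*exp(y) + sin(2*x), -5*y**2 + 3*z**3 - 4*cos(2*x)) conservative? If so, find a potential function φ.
No, ∇×F = (-10*y, 4*y - 8*sin(2*x) - 4*cos(z), -6*x**2 - 4*z + 2*cos(2*x)) ≠ 0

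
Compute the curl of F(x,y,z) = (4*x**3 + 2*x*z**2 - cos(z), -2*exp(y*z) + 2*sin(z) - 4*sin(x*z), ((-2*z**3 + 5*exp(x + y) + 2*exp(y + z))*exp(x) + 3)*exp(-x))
(4*x*cos(x*z) + 2*y*exp(y*z) + 5*exp(x + y) + 2*exp(y + z) - 2*cos(z), 4*x*z - 5*exp(x + y) + sin(z) + 3*exp(-x), -4*z*cos(x*z))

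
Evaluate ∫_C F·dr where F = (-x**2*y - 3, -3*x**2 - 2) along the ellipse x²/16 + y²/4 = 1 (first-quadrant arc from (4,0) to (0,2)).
-56 + 8*pi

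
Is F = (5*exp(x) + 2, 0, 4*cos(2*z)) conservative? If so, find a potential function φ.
Yes, F is conservative. φ = 2*x + 5*exp(x) + 2*sin(2*z)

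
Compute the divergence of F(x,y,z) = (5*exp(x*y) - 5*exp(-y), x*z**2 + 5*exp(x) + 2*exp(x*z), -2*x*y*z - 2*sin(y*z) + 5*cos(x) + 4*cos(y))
y*(-2*x + 5*exp(x*y) - 2*cos(y*z))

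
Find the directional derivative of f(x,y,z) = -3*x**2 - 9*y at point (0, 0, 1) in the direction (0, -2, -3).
18*sqrt(13)/13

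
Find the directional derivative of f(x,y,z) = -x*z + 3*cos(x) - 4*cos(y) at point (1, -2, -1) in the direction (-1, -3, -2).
sqrt(14)*(1 + 3*sin(1) + 12*sin(2))/14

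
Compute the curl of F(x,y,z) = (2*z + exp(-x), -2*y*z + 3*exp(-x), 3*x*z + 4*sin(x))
(2*y, -3*z - 4*cos(x) + 2, -3*exp(-x))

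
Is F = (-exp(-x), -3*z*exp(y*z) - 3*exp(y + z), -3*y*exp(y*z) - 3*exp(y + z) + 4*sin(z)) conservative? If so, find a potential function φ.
Yes, F is conservative. φ = -3*exp(y*z) - 3*exp(y + z) - 4*cos(z) + exp(-x)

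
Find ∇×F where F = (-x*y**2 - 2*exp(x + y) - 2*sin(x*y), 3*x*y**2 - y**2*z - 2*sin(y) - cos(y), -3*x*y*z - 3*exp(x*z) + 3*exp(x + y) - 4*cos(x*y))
(-3*x*z + 4*x*sin(x*y) + y**2 + 3*exp(x + y), 3*y*z - 4*y*sin(x*y) + 3*z*exp(x*z) - 3*exp(x + y), 2*x*y + 2*x*cos(x*y) + 3*y**2 + 2*exp(x + y))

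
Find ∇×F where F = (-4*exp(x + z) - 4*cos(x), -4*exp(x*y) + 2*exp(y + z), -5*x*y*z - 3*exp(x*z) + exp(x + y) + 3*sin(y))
(-5*x*z + exp(x + y) - 2*exp(y + z) + 3*cos(y), 5*y*z + 3*z*exp(x*z) - exp(x + y) - 4*exp(x + z), -4*y*exp(x*y))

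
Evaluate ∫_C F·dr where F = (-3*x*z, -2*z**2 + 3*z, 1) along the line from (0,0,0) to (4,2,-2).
56/3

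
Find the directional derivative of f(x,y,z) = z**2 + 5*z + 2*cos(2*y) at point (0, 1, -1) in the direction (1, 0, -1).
-3*sqrt(2)/2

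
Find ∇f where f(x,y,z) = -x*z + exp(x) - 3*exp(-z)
(-z + exp(x), 0, -x + 3*exp(-z))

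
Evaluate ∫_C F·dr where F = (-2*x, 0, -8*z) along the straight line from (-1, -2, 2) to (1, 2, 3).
-20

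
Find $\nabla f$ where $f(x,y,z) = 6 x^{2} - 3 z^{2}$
(12*x, 0, -6*z)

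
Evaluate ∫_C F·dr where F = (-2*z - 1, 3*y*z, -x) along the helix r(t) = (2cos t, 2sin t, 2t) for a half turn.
4 + 2*pi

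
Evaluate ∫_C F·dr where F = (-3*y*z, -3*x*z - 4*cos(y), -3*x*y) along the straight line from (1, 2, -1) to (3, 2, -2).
30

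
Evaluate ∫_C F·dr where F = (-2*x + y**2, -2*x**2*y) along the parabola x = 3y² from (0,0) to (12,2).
-312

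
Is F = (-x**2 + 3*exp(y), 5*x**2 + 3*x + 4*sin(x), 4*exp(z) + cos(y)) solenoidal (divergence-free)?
No, ∇·F = -2*x + 4*exp(z)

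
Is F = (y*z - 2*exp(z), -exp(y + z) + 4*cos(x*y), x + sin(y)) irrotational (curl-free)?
No, ∇×F = (exp(y + z) + cos(y), y - 2*exp(z) - 1, -4*y*sin(x*y) - z)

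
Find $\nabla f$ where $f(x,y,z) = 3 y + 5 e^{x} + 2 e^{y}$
(5*exp(x), 2*exp(y) + 3, 0)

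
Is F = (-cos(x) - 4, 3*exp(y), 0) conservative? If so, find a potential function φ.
Yes, F is conservative. φ = -4*x + 3*exp(y) - sin(x)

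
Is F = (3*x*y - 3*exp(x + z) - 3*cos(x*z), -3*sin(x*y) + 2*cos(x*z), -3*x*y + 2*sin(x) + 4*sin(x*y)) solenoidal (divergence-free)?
No, ∇·F = -3*x*cos(x*y) + 3*y + 3*z*sin(x*z) - 3*exp(x + z)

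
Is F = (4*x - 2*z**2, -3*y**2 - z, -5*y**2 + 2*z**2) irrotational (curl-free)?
No, ∇×F = (1 - 10*y, -4*z, 0)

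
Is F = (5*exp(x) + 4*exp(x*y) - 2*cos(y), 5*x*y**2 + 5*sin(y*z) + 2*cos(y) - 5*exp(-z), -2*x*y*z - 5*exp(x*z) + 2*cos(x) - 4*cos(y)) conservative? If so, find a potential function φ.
No, ∇×F = (-2*x*z - 5*y*cos(y*z) + 4*sin(y) - 5*exp(-z), 2*y*z + 5*z*exp(x*z) + 2*sin(x), -4*x*exp(x*y) + 5*y**2 - 2*sin(y)) ≠ 0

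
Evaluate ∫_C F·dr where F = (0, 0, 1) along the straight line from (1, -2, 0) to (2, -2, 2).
2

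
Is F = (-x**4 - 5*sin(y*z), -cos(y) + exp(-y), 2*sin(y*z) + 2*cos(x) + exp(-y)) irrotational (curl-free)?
No, ∇×F = (2*z*cos(y*z) - exp(-y), -5*y*cos(y*z) + 2*sin(x), 5*z*cos(y*z))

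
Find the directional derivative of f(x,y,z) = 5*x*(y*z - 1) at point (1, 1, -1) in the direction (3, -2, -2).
-30*sqrt(17)/17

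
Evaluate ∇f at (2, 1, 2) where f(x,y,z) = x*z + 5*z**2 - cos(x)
(sin(2) + 2, 0, 22)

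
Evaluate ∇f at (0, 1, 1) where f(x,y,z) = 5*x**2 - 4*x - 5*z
(-4, 0, -5)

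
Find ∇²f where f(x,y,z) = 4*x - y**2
-2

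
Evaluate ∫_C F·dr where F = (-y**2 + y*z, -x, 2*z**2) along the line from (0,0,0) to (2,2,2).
10/3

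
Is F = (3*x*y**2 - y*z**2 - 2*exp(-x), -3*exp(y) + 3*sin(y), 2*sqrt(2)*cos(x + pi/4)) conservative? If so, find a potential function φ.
No, ∇×F = (0, -2*y*z + 2*sqrt(2)*sin(x + pi/4), -6*x*y + z**2) ≠ 0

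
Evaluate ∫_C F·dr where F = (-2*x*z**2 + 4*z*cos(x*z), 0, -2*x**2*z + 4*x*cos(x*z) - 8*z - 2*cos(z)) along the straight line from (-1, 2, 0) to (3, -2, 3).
-117 - 2*sin(3) + 4*sin(9)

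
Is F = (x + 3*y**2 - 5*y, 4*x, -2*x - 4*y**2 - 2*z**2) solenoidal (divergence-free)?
No, ∇·F = 1 - 4*z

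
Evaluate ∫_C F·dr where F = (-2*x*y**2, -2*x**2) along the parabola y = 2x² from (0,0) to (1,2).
-10/3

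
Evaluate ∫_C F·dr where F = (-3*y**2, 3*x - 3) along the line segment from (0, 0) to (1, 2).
-7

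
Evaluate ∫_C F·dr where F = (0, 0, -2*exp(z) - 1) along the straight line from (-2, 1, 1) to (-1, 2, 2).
-2*exp(2) - 1 + 2*E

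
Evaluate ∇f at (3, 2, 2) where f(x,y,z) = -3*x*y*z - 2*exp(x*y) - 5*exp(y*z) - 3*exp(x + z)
(-4*exp(6) - 3*exp(5) - 12, -6*exp(6) - 10*exp(4) - 18, -10*exp(4) - 3*exp(5) - 18)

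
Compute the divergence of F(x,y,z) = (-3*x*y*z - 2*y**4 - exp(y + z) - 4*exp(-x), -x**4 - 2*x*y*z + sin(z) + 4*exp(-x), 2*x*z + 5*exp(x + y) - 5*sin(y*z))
-2*x*z + 2*x - 3*y*z - 5*y*cos(y*z) + 4*exp(-x)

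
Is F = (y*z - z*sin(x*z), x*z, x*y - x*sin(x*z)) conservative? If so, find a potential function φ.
Yes, F is conservative. φ = x*y*z + cos(x*z)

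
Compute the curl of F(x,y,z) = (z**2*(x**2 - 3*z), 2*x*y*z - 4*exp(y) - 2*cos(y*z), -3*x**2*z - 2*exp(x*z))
(-2*y*(x + sin(y*z)), z*(2*x**2 + 6*x - 9*z + 2*exp(x*z)), 2*y*z)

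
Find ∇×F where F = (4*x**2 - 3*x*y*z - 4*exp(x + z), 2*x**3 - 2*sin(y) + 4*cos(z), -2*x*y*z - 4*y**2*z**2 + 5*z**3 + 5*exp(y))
(-2*x*z - 8*y*z**2 + 5*exp(y) + 4*sin(z), -3*x*y + 2*y*z - 4*exp(x + z), 3*x*(2*x + z))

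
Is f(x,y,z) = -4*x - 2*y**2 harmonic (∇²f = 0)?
No, ∇²f = -4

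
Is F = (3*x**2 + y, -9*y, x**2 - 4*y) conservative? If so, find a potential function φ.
No, ∇×F = (-4, -2*x, -1) ≠ 0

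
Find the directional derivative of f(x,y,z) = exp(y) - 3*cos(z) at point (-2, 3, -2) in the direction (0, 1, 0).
exp(3)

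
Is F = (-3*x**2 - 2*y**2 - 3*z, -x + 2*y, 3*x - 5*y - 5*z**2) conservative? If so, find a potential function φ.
No, ∇×F = (-5, -6, 4*y - 1) ≠ 0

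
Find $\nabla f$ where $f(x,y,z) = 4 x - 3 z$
(4, 0, -3)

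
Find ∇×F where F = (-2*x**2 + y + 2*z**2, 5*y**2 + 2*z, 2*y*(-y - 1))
(-4*y - 4, 4*z, -1)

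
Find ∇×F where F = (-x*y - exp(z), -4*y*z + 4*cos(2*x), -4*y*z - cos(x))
(4*y - 4*z, -exp(z) - sin(x), x - 8*sin(2*x))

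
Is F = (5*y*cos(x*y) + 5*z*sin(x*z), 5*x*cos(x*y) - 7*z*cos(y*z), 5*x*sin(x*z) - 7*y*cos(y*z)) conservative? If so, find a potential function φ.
Yes, F is conservative. φ = 5*sin(x*y) - 7*sin(y*z) - 5*cos(x*z)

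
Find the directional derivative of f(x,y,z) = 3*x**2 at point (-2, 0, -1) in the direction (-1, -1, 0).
6*sqrt(2)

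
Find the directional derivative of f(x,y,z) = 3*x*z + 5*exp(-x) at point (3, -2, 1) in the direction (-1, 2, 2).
5*exp(-3)/3 + 5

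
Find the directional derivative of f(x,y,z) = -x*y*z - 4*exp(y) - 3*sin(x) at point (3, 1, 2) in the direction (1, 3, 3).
-sqrt(19)*(3*cos(3) + 29 + 12*E)/19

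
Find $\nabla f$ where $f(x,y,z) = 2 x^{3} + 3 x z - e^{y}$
(6*x**2 + 3*z, -exp(y), 3*x)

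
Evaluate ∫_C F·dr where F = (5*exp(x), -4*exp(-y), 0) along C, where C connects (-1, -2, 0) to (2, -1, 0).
(-5 + (E + 4)*exp(2))*exp(-1)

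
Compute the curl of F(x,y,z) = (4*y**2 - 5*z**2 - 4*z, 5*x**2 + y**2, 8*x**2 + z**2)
(0, -16*x - 10*z - 4, 10*x - 8*y)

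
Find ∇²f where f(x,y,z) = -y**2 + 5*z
-2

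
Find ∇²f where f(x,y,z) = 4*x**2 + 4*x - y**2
6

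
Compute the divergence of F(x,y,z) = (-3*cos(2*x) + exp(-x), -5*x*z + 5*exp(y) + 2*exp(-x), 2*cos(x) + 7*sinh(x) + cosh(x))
5*exp(y) + 6*sin(2*x) - exp(-x)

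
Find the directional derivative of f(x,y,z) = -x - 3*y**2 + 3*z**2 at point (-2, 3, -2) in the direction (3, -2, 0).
33*sqrt(13)/13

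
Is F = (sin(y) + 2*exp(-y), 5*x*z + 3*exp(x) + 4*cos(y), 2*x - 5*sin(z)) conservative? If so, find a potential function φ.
No, ∇×F = (-5*x, -2, 5*z + 3*exp(x) - cos(y) + 2*exp(-y)) ≠ 0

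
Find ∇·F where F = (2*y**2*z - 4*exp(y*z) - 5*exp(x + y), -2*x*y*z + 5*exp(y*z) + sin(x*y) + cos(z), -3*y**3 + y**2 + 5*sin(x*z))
-2*x*z + x*cos(x*y) + 5*x*cos(x*z) + 5*z*exp(y*z) - 5*exp(x + y)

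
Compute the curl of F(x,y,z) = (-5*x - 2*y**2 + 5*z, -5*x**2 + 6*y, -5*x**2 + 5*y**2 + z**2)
(10*y, 10*x + 5, -10*x + 4*y)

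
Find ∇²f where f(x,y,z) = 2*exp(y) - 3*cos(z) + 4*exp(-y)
2*exp(y) + 3*cos(z) + 4*exp(-y)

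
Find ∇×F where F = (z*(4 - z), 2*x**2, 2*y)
(2, 4 - 2*z, 4*x)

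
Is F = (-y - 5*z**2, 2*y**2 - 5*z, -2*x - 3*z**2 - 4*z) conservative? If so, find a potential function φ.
No, ∇×F = (5, 2 - 10*z, 1) ≠ 0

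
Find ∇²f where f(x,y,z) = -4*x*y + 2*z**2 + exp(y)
exp(y) + 4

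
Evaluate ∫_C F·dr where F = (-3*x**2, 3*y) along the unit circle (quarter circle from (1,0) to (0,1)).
5/2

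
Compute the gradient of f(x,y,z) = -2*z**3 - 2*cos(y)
(0, 2*sin(y), -6*z**2)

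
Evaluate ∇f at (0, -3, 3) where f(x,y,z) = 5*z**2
(0, 0, 30)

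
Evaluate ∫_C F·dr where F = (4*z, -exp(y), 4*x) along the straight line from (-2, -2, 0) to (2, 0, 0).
-1 + exp(-2)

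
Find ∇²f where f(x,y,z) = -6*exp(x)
-6*exp(x)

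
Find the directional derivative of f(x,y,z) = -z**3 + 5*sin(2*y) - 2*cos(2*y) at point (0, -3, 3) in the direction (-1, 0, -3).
81*sqrt(10)/10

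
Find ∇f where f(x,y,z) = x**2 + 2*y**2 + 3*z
(2*x, 4*y, 3)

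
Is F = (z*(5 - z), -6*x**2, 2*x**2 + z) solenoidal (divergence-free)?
No, ∇·F = 1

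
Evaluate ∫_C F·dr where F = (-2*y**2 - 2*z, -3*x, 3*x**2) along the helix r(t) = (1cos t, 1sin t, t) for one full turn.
-4*pi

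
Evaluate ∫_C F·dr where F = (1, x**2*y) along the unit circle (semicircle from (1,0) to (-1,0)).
-2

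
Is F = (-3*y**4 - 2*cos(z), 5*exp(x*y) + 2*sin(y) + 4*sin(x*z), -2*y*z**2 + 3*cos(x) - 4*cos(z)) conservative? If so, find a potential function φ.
No, ∇×F = (-4*x*cos(x*z) - 2*z**2, 3*sin(x) + 2*sin(z), 12*y**3 + 5*y*exp(x*y) + 4*z*cos(x*z)) ≠ 0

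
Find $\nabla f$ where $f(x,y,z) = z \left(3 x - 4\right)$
(3*z, 0, 3*x - 4)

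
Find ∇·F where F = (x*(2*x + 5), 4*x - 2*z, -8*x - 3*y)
4*x + 5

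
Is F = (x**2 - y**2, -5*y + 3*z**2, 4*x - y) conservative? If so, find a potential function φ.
No, ∇×F = (-6*z - 1, -4, 2*y) ≠ 0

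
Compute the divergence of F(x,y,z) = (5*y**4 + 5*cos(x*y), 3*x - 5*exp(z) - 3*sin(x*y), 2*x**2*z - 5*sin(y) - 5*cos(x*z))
2*x**2 + 5*x*sin(x*z) - 3*x*cos(x*y) - 5*y*sin(x*y)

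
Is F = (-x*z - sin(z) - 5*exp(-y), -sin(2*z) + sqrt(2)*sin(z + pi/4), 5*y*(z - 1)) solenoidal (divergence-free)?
No, ∇·F = 5*y - z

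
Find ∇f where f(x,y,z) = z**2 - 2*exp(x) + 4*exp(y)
(-2*exp(x), 4*exp(y), 2*z)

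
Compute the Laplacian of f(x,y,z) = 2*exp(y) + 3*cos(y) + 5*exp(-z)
2*exp(y) - 3*cos(y) + 5*exp(-z)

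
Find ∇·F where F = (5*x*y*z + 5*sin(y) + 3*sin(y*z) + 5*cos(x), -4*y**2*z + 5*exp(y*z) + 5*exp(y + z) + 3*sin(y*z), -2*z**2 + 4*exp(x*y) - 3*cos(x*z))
3*x*sin(x*z) - 3*y*z + 5*z*exp(y*z) + 3*z*cos(y*z) - 4*z + 5*exp(y + z) - 5*sin(x)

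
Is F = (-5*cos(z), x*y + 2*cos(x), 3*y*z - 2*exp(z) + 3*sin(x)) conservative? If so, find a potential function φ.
No, ∇×F = (3*z, 5*sin(z) - 3*cos(x), y - 2*sin(x)) ≠ 0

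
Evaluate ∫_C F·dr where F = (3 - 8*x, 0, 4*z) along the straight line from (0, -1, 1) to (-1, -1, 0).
-9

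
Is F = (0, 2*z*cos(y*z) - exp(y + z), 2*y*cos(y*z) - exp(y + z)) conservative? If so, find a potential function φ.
Yes, F is conservative. φ = -exp(y + z) + 2*sin(y*z)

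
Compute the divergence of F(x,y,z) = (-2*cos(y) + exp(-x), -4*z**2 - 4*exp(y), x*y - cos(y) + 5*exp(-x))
-4*exp(y) - exp(-x)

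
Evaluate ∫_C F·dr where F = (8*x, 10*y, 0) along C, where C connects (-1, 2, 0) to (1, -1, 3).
-15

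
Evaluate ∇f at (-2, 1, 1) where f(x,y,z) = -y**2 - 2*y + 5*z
(0, -4, 5)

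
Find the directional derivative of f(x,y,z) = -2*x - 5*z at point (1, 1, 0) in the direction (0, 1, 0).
0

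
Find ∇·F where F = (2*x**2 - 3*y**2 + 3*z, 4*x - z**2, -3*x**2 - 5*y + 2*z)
4*x + 2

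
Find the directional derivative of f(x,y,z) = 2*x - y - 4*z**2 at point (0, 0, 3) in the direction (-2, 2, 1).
-10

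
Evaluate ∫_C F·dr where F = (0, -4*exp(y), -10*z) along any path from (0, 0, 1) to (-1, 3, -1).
4 - 4*exp(3)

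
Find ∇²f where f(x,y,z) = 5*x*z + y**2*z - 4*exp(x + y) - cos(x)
2*z - 8*exp(x + y) + cos(x)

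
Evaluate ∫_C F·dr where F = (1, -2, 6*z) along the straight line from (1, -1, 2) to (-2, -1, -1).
-12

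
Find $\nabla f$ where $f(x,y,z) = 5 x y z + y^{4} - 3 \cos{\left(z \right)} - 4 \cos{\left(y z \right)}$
(5*y*z, 5*x*z + 4*y**3 + 4*z*sin(y*z), 5*x*y + 4*y*sin(y*z) + 3*sin(z))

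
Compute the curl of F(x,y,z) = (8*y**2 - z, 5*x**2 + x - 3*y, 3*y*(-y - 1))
(-6*y - 3, -1, 10*x - 16*y + 1)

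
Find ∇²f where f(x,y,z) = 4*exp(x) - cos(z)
4*exp(x) + cos(z)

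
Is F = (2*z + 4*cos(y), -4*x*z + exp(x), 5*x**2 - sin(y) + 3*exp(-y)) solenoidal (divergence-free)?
Yes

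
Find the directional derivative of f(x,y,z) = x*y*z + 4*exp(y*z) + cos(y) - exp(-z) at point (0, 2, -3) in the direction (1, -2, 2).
2*((-3 + sin(2))*exp(6) + 20 + exp(9))*exp(-6)/3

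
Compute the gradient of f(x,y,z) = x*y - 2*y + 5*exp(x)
(y + 5*exp(x), x - 2, 0)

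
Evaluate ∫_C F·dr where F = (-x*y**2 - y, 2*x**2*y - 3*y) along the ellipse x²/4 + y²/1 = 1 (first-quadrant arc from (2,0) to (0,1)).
3/2 + pi/2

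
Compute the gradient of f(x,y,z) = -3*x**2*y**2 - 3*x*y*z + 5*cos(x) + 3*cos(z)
(-6*x*y**2 - 3*y*z - 5*sin(x), 3*x*(-2*x*y - z), -3*x*y - 3*sin(z))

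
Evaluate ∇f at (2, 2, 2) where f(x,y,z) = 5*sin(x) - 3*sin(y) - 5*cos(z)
(5*cos(2), -3*cos(2), 5*sin(2))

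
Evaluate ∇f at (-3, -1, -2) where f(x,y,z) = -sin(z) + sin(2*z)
(0, 0, 2*cos(4) - cos(2))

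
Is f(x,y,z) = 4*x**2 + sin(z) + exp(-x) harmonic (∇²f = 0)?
No, ∇²f = -sin(z) + 8 + exp(-x)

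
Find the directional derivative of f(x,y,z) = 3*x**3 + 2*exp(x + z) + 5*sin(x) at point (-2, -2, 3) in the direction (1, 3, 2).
sqrt(14)*(5*cos(2) + 6*E + 36)/14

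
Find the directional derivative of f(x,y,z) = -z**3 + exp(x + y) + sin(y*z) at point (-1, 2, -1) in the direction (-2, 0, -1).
sqrt(5)*(-2*E - 2*cos(2) + 3)/5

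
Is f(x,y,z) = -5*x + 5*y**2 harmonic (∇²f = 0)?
No, ∇²f = 10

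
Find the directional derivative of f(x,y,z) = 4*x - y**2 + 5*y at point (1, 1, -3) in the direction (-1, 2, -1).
sqrt(6)/3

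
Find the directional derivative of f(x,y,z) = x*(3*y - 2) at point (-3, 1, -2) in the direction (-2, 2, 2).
-10*sqrt(3)/3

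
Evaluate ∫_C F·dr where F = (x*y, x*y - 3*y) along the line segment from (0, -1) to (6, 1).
8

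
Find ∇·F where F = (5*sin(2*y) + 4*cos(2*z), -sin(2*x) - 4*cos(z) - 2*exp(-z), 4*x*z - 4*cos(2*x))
4*x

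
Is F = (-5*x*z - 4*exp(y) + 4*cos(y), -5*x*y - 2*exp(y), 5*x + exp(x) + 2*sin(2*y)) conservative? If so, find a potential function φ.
No, ∇×F = (4*cos(2*y), -5*x - exp(x) - 5, -5*y + 4*exp(y) + 4*sin(y)) ≠ 0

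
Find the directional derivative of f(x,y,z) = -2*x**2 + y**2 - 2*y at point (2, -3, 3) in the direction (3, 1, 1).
-32*sqrt(11)/11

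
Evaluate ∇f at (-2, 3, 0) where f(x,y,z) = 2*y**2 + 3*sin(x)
(3*cos(2), 12, 0)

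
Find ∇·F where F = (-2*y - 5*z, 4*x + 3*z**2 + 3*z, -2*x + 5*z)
5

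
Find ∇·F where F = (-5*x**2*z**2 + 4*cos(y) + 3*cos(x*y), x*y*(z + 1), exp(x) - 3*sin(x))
-10*x*z**2 + x*z + x - 3*y*sin(x*y)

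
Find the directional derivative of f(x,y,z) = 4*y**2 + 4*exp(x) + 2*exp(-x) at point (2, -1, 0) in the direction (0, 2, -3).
-16*sqrt(13)/13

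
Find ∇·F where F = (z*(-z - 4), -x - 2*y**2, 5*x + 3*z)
3 - 4*y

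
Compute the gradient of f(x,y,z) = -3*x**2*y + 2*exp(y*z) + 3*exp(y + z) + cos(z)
(-6*x*y, -3*x**2 + 2*z*exp(y*z) + 3*exp(y + z), 2*y*exp(y*z) + 3*exp(y + z) - sin(z))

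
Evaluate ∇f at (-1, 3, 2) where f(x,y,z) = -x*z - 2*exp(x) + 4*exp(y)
(-2 - 2*exp(-1), 4*exp(3), 1)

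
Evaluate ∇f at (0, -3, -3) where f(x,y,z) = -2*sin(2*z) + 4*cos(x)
(0, 0, -4*cos(6))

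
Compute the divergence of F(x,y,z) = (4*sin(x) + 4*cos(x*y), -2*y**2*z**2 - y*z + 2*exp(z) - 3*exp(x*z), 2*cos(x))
-4*y*z**2 - 4*y*sin(x*y) - z + 4*cos(x)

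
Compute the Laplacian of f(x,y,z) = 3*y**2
6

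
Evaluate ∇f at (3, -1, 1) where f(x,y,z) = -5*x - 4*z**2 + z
(-5, 0, -7)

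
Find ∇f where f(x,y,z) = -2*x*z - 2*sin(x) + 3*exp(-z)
(-2*z - 2*cos(x), 0, -2*x - 3*exp(-z))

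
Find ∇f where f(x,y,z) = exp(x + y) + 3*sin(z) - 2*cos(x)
(exp(x + y) + 2*sin(x), exp(x + y), 3*cos(z))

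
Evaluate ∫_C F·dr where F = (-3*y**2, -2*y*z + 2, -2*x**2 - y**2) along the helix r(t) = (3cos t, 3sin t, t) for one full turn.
-18*pi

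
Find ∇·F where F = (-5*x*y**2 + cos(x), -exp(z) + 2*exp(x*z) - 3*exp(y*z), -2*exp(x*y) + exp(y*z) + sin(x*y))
-5*y**2 + y*exp(y*z) - 3*z*exp(y*z) - sin(x)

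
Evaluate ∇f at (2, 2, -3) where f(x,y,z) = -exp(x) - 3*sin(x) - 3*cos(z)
(-exp(2) - 3*cos(2), 0, -3*sin(3))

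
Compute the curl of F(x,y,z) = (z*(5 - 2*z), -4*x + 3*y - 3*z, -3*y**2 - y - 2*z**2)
(2 - 6*y, 5 - 4*z, -4)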